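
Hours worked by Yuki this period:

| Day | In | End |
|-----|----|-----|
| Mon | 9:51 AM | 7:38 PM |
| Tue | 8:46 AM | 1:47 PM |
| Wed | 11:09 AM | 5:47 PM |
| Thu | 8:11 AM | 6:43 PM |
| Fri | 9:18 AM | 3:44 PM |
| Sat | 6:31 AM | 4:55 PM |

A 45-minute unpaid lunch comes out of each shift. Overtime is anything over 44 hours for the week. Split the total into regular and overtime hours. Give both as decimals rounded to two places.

Regular 44.00 hours, overtime 0.30 hours

Mon: 9:51 AM–7:38 PM = 9 h 47 min; less 45 min break → 9 h 2 min
Tue: 8:46 AM–1:47 PM = 5 h 1 min; less 45 min break → 4 h 16 min
Wed: 11:09 AM–5:47 PM = 6 h 38 min; less 45 min break → 5 h 53 min
Thu: 8:11 AM–6:43 PM = 10 h 32 min; less 45 min break → 9 h 47 min
Fri: 9:18 AM–3:44 PM = 6 h 26 min; less 45 min break → 5 h 41 min
Sat: 6:31 AM–4:55 PM = 10 h 24 min; less 45 min break → 9 h 39 min
Total worked: 44 h 18 min = 44.30 h.
Threshold 44 h → overtime 0 h 18 min, regular 44 h 0 min.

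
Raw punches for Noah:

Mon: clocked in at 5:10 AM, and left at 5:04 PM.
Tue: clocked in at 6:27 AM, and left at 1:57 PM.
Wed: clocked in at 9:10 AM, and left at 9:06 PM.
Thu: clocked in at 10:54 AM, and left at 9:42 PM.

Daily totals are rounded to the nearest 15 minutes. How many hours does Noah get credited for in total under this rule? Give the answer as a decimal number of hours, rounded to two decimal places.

Mon: 5:10 AM–5:04 PM = 11 h 54 min → rounds to 12 h 0 min
Tue: 6:27 AM–1:57 PM = 7 h 30 min → rounds to 7 h 30 min
Wed: 9:10 AM–9:06 PM = 11 h 56 min → rounds to 12 h 0 min
Thu: 10:54 AM–9:42 PM = 10 h 48 min → rounds to 10 h 45 min
Total credited: 42 h 15 min.

42.25 hours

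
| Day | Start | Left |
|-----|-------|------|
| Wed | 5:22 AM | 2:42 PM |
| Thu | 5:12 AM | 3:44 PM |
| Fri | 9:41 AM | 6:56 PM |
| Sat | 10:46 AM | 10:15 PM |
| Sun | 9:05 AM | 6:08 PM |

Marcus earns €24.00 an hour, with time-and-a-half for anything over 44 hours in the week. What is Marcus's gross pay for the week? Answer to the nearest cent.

Wed: 5:22 AM–2:42 PM = 9 h 20 min
Thu: 5:12 AM–3:44 PM = 10 h 32 min
Fri: 9:41 AM–6:56 PM = 9 h 15 min
Sat: 10:46 AM–10:15 PM = 11 h 29 min
Sun: 9:05 AM–6:08 PM = 9 h 3 min
Total worked: 49 h 39 min = 2979 min.
Regular 44 h 0 min = 2640 min at €24.00/h; overtime 5 h 39 min = 339 min at €36.00/h.
Pay = (2640 × €24.00 + 339 × €36.00) ÷ 60 = €1259.40.

€1259.40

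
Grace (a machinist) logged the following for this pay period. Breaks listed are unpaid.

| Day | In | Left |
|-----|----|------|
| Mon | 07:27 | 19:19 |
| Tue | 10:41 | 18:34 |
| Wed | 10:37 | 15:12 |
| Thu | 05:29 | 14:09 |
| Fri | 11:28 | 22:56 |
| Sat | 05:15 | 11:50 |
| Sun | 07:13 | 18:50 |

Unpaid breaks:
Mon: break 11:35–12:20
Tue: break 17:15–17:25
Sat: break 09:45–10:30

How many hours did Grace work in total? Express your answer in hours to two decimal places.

Mon: 07:27–19:19 = 11 h 52 min; less 45 min break → 11 h 7 min
Tue: 10:41–18:34 = 7 h 53 min; less 10 min break → 7 h 43 min
Wed: 10:37–15:12 = 4 h 35 min
Thu: 05:29–14:09 = 8 h 40 min
Fri: 11:28–22:56 = 11 h 28 min
Sat: 05:15–11:50 = 6 h 35 min; less 45 min break → 5 h 50 min
Sun: 07:13–18:50 = 11 h 37 min
Total: 11 h 7 min + 7 h 43 min + 4 h 35 min + 8 h 40 min + 11 h 28 min + 5 h 50 min + 11 h 37 min = 61 h 0 min.

61.00 hours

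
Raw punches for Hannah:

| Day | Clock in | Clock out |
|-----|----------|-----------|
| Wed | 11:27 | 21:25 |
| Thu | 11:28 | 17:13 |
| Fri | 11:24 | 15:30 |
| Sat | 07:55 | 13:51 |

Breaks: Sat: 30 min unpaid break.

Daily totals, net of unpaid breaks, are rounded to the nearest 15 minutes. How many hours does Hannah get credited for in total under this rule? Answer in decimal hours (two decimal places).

25.25 hours

Wed: 11:27–21:25 = 9 h 58 min → rounds to 10 h 0 min
Thu: 11:28–17:13 = 5 h 45 min → rounds to 5 h 45 min
Fri: 11:24–15:30 = 4 h 6 min → rounds to 4 h 0 min
Sat: 07:55–13:51 = 5 h 56 min − 30 min = 5 h 26 min → rounds to 5 h 30 min
Total credited: 25 h 15 min.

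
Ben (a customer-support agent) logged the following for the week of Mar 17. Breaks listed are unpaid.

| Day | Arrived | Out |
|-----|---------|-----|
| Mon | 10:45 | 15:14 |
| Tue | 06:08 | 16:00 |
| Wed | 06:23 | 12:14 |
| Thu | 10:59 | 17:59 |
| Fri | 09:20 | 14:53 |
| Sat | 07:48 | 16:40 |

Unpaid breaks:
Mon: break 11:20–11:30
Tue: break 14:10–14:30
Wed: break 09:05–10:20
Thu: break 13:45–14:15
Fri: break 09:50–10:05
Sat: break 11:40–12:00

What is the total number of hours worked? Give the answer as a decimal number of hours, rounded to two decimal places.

Mon: 10:45–15:14 = 4 h 29 min; less 10 min break → 4 h 19 min
Tue: 06:08–16:00 = 9 h 52 min; less 20 min break → 9 h 32 min
Wed: 06:23–12:14 = 5 h 51 min; less 75 min break → 4 h 36 min
Thu: 10:59–17:59 = 7 h 0 min; less 30 min break → 6 h 30 min
Fri: 09:20–14:53 = 5 h 33 min; less 15 min break → 5 h 18 min
Sat: 07:48–16:40 = 8 h 52 min; less 20 min break → 8 h 32 min
Total: 4 h 19 min + 9 h 32 min + 4 h 36 min + 6 h 30 min + 5 h 18 min + 8 h 32 min = 38 h 47 min.

38.78 hours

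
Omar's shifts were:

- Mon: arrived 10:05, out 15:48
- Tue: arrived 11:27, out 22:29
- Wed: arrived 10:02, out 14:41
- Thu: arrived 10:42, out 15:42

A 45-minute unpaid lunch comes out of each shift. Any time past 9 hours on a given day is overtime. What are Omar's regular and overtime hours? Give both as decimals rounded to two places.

Mon: 10:05–15:48 = 5 h 43 min; less 45 min break → 4 h 58 min
Tue: 11:27–22:29 = 11 h 2 min; less 45 min break → 10 h 17 min
Wed: 10:02–14:41 = 4 h 39 min; less 45 min break → 3 h 54 min
Thu: 10:42–15:42 = 5 h 0 min; less 45 min break → 4 h 15 min
Mon reg 4 h 58 min / OT 0 h 0 min; Tue reg 9 h 0 min / OT 1 h 17 min; Wed reg 3 h 54 min / OT 0 h 0 min; Thu reg 4 h 15 min / OT 0 h 0 min.
Totals: regular 22 h 7 min, overtime 1 h 17 min.

Regular 22.12 hours, overtime 1.28 hours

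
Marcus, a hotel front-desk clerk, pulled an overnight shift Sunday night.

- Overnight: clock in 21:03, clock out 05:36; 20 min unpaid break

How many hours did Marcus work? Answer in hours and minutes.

Overnight: 21:03 → midnight = 2 h 57 min; midnight → 05:36 = 5 h 36 min; span 8 h 33 min; less 20 min break → 8 h 13 min

8 h 13 min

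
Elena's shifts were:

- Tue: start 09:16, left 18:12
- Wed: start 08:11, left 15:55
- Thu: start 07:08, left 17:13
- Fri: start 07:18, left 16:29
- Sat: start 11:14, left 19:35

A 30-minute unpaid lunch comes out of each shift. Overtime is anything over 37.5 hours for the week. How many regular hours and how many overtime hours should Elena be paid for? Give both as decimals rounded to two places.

Regular 37.50 hours, overtime 4.28 hours

Tue: 09:16–18:12 = 8 h 56 min; less 30 min break → 8 h 26 min
Wed: 08:11–15:55 = 7 h 44 min; less 30 min break → 7 h 14 min
Thu: 07:08–17:13 = 10 h 5 min; less 30 min break → 9 h 35 min
Fri: 07:18–16:29 = 9 h 11 min; less 30 min break → 8 h 41 min
Sat: 11:14–19:35 = 8 h 21 min; less 30 min break → 7 h 51 min
Total worked: 41 h 47 min = 41.78 h.
Threshold 37.5 h → overtime 4 h 17 min, regular 37 h 30 min.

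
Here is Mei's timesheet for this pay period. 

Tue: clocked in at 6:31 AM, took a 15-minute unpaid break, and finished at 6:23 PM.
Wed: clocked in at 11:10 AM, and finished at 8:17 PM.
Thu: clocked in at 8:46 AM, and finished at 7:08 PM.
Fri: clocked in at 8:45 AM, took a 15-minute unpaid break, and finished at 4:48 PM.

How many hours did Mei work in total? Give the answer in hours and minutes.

38 h 54 min

Tue: 6:31 AM–6:23 PM = 11 h 52 min; less 15 min break → 11 h 37 min
Wed: 11:10 AM–8:17 PM = 9 h 7 min
Thu: 8:46 AM–7:08 PM = 10 h 22 min
Fri: 8:45 AM–4:48 PM = 8 h 3 min; less 15 min break → 7 h 48 min
Total: 11 h 37 min + 9 h 7 min + 10 h 22 min + 7 h 48 min = 38 h 54 min.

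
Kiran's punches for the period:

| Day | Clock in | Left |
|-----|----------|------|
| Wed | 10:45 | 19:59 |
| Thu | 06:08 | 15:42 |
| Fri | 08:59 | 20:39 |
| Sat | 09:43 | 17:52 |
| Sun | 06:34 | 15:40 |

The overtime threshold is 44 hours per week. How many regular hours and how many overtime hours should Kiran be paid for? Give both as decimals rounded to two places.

Wed: 10:45–19:59 = 9 h 14 min
Thu: 06:08–15:42 = 9 h 34 min
Fri: 08:59–20:39 = 11 h 40 min
Sat: 09:43–17:52 = 8 h 9 min
Sun: 06:34–15:40 = 9 h 6 min
Total worked: 47 h 43 min = 47.72 h.
Threshold 44 h → overtime 3 h 43 min, regular 44 h 0 min.

Regular 44.00 hours, overtime 3.72 hours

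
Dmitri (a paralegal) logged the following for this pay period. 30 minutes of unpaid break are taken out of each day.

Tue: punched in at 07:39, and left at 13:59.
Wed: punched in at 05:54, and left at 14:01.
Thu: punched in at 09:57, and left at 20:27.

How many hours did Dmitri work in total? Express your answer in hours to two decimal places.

23.45 hours

Tue: 07:39–13:59 = 6 h 20 min; less 30 min break → 5 h 50 min
Wed: 05:54–14:01 = 8 h 7 min; less 30 min break → 7 h 37 min
Thu: 09:57–20:27 = 10 h 30 min; less 30 min break → 10 h 0 min
Total: 5 h 50 min + 7 h 37 min + 10 h 0 min = 23 h 27 min.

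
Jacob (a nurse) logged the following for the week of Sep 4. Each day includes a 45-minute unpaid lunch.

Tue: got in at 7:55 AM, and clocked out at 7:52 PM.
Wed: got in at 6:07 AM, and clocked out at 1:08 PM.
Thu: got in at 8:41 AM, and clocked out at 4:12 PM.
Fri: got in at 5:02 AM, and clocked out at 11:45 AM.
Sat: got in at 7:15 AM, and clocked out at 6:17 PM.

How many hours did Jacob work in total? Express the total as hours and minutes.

Tue: 7:55 AM–7:52 PM = 11 h 57 min; less 45 min break → 11 h 12 min
Wed: 6:07 AM–1:08 PM = 7 h 1 min; less 45 min break → 6 h 16 min
Thu: 8:41 AM–4:12 PM = 7 h 31 min; less 45 min break → 6 h 46 min
Fri: 5:02 AM–11:45 AM = 6 h 43 min; less 45 min break → 5 h 58 min
Sat: 7:15 AM–6:17 PM = 11 h 2 min; less 45 min break → 10 h 17 min
Total: 11 h 12 min + 6 h 16 min + 6 h 46 min + 5 h 58 min + 10 h 17 min = 40 h 29 min.

40 h 29 min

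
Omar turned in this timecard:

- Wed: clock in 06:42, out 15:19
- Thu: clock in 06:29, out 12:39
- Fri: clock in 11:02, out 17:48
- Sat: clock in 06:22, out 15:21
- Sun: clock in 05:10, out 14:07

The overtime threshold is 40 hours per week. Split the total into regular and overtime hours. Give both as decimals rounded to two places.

Regular 39.48 hours, overtime 0.00 hours

Wed: 06:42–15:19 = 8 h 37 min
Thu: 06:29–12:39 = 6 h 10 min
Fri: 11:02–17:48 = 6 h 46 min
Sat: 06:22–15:21 = 8 h 59 min
Sun: 05:10–14:07 = 8 h 57 min
Total worked: 39 h 29 min = 39.48 h.
Threshold 40 h → overtime 0 h 0 min, regular 39 h 29 min.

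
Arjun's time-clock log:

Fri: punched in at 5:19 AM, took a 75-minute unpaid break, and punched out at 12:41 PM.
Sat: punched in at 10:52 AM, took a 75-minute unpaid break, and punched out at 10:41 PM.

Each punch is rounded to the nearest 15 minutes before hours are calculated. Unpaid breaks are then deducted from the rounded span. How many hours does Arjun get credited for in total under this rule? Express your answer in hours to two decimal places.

Fri: in 5:19 AM→5:15 AM, out 12:41 PM→12:45 PM; 7 h 30 min − 75 min = 6 h 15 min
Sat: in 10:52 AM→10:45 AM, out 10:41 PM→10:45 PM; 12 h 0 min − 75 min = 10 h 45 min
Total credited: 17 h 0 min.

17.00 hours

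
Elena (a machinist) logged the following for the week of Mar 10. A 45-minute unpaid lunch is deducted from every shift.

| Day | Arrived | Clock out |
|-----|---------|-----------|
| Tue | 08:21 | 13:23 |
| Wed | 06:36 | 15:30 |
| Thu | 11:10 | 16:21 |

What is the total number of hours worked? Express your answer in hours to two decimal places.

Tue: 08:21–13:23 = 5 h 2 min; less 45 min break → 4 h 17 min
Wed: 06:36–15:30 = 8 h 54 min; less 45 min break → 8 h 9 min
Thu: 11:10–16:21 = 5 h 11 min; less 45 min break → 4 h 26 min
Total: 4 h 17 min + 8 h 9 min + 4 h 26 min = 16 h 52 min.

16.87 hours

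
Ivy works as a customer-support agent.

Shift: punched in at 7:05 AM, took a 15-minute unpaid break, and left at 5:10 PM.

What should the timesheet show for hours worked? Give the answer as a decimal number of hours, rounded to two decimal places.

9.83 hours

Shift: 7:05 AM–5:10 PM = 10 h 5 min; less 15 min break → 9 h 50 min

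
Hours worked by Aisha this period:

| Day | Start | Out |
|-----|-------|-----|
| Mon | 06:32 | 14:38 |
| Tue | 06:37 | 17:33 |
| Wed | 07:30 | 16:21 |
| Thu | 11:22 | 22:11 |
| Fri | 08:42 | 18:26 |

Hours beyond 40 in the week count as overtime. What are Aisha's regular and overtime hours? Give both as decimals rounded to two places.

Regular 40.00 hours, overtime 8.43 hours

Mon: 06:32–14:38 = 8 h 6 min
Tue: 06:37–17:33 = 10 h 56 min
Wed: 07:30–16:21 = 8 h 51 min
Thu: 11:22–22:11 = 10 h 49 min
Fri: 08:42–18:26 = 9 h 44 min
Total worked: 48 h 26 min = 48.43 h.
Threshold 40 h → overtime 8 h 26 min, regular 40 h 0 min.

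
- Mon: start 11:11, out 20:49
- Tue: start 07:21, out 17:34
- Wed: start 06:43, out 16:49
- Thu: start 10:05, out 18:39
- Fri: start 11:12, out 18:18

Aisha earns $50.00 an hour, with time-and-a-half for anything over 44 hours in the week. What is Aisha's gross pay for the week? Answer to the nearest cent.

Mon: 11:11–20:49 = 9 h 38 min
Tue: 07:21–17:34 = 10 h 13 min
Wed: 06:43–16:49 = 10 h 6 min
Thu: 10:05–18:39 = 8 h 34 min
Fri: 11:12–18:18 = 7 h 6 min
Total worked: 45 h 37 min = 2737 min.
Regular 44 h 0 min = 2640 min at $50.00/h; overtime 1 h 37 min = 97 min at $75.00/h.
Pay = (2640 × $50.00 + 97 × $75.00) ÷ 60 = $2321.25.

$2321.25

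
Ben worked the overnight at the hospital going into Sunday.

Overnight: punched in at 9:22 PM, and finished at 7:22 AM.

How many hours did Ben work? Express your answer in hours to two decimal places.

10.00 hours

Overnight: 9:22 PM → midnight = 2 h 38 min; midnight → 7:22 AM = 7 h 22 min; span 10 h 0 min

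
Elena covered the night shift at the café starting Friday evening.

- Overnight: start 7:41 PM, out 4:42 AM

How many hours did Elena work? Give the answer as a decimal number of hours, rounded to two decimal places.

9.02 hours

Overnight: 7:41 PM → midnight = 4 h 19 min; midnight → 4:42 AM = 4 h 42 min; span 9 h 1 min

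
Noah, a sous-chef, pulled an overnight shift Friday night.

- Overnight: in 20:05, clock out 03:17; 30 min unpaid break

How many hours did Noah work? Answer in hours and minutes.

6 h 42 min

Overnight: 20:05 → midnight = 3 h 55 min; midnight → 03:17 = 3 h 17 min; span 7 h 12 min; less 30 min break → 6 h 42 min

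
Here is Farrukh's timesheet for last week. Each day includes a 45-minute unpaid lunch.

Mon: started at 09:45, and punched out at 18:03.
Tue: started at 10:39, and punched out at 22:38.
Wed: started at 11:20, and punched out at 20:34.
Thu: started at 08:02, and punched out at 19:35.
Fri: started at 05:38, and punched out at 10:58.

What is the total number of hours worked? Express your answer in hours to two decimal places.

Mon: 09:45–18:03 = 8 h 18 min; less 45 min break → 7 h 33 min
Tue: 10:39–22:38 = 11 h 59 min; less 45 min break → 11 h 14 min
Wed: 11:20–20:34 = 9 h 14 min; less 45 min break → 8 h 29 min
Thu: 08:02–19:35 = 11 h 33 min; less 45 min break → 10 h 48 min
Fri: 05:38–10:58 = 5 h 20 min; less 45 min break → 4 h 35 min
Total: 7 h 33 min + 11 h 14 min + 8 h 29 min + 10 h 48 min + 4 h 35 min = 42 h 39 min.

42.65 hours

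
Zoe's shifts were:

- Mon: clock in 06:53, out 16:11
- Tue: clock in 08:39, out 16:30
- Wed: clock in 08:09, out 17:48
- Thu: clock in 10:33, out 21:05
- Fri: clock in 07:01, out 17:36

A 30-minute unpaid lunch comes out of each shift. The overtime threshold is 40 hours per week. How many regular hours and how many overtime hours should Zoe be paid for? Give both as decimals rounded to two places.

Mon: 06:53–16:11 = 9 h 18 min; less 30 min break → 8 h 48 min
Tue: 08:39–16:30 = 7 h 51 min; less 30 min break → 7 h 21 min
Wed: 08:09–17:48 = 9 h 39 min; less 30 min break → 9 h 9 min
Thu: 10:33–21:05 = 10 h 32 min; less 30 min break → 10 h 2 min
Fri: 07:01–17:36 = 10 h 35 min; less 30 min break → 10 h 5 min
Total worked: 45 h 25 min = 45.42 h.
Threshold 40 h → overtime 5 h 25 min, regular 40 h 0 min.

Regular 40.00 hours, overtime 5.42 hours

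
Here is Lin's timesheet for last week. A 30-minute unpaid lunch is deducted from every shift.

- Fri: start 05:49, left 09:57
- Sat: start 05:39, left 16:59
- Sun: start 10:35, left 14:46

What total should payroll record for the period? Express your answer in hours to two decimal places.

Fri: 05:49–09:57 = 4 h 8 min; less 30 min break → 3 h 38 min
Sat: 05:39–16:59 = 11 h 20 min; less 30 min break → 10 h 50 min
Sun: 10:35–14:46 = 4 h 11 min; less 30 min break → 3 h 41 min
Total: 3 h 38 min + 10 h 50 min + 3 h 41 min = 18 h 9 min.

18.15 hours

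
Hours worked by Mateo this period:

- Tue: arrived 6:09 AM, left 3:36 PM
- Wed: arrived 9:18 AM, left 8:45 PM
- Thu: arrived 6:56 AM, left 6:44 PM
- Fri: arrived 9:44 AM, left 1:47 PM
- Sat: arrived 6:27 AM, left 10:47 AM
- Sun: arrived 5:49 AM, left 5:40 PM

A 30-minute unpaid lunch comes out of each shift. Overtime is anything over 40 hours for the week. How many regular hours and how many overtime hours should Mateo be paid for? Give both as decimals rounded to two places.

Tue: 6:09 AM–3:36 PM = 9 h 27 min; less 30 min break → 8 h 57 min
Wed: 9:18 AM–8:45 PM = 11 h 27 min; less 30 min break → 10 h 57 min
Thu: 6:56 AM–6:44 PM = 11 h 48 min; less 30 min break → 11 h 18 min
Fri: 9:44 AM–1:47 PM = 4 h 3 min; less 30 min break → 3 h 33 min
Sat: 6:27 AM–10:47 AM = 4 h 20 min; less 30 min break → 3 h 50 min
Sun: 5:49 AM–5:40 PM = 11 h 51 min; less 30 min break → 11 h 21 min
Total worked: 49 h 56 min = 49.93 h.
Threshold 40 h → overtime 9 h 56 min, regular 40 h 0 min.

Regular 40.00 hours, overtime 9.93 hours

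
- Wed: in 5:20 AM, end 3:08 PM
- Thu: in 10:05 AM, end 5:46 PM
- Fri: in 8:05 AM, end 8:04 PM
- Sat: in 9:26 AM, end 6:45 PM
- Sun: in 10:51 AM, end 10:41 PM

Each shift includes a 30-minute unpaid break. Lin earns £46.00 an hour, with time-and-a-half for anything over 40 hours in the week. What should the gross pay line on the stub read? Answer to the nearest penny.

Wed: 5:20 AM–3:08 PM = 9 h 48 min; less 30 min break → 9 h 18 min
Thu: 10:05 AM–5:46 PM = 7 h 41 min; less 30 min break → 7 h 11 min
Fri: 8:05 AM–8:04 PM = 11 h 59 min; less 30 min break → 11 h 29 min
Sat: 9:26 AM–6:45 PM = 9 h 19 min; less 30 min break → 8 h 49 min
Sun: 10:51 AM–10:41 PM = 11 h 50 min; less 30 min break → 11 h 20 min
Total worked: 48 h 7 min = 2887 min.
Regular 40 h 0 min = 2400 min at £46.00/h; overtime 8 h 7 min = 487 min at £69.00/h.
Pay = (2400 × £46.00 + 487 × £69.00) ÷ 60 = £2400.05.

£2400.05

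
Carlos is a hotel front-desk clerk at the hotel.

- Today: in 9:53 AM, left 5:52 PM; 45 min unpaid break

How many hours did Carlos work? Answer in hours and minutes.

Today: 9:53 AM–5:52 PM = 7 h 59 min; less 45 min break → 7 h 14 min

7 h 14 min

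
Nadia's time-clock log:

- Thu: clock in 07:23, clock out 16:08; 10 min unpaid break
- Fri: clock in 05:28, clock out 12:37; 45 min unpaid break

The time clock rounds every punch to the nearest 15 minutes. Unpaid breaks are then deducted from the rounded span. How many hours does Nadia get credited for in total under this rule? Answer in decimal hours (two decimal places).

14.83 hours

Thu: in 07:23→07:30, out 16:08→16:15; 8 h 45 min − 10 min = 8 h 35 min
Fri: in 05:28→05:30, out 12:37→12:30; 7 h 0 min − 45 min = 6 h 15 min
Total credited: 14 h 50 min.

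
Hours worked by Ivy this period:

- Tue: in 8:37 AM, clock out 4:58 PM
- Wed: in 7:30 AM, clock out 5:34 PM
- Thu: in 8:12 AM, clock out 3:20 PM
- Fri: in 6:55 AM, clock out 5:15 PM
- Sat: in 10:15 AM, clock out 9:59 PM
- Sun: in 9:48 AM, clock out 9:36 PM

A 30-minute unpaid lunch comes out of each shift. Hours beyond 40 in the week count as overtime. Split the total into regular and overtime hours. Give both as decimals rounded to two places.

Tue: 8:37 AM–4:58 PM = 8 h 21 min; less 30 min break → 7 h 51 min
Wed: 7:30 AM–5:34 PM = 10 h 4 min; less 30 min break → 9 h 34 min
Thu: 8:12 AM–3:20 PM = 7 h 8 min; less 30 min break → 6 h 38 min
Fri: 6:55 AM–5:15 PM = 10 h 20 min; less 30 min break → 9 h 50 min
Sat: 10:15 AM–9:59 PM = 11 h 44 min; less 30 min break → 11 h 14 min
Sun: 9:48 AM–9:36 PM = 11 h 48 min; less 30 min break → 11 h 18 min
Total worked: 56 h 25 min = 56.42 h.
Threshold 40 h → overtime 16 h 25 min, regular 40 h 0 min.

Regular 40.00 hours, overtime 16.42 hours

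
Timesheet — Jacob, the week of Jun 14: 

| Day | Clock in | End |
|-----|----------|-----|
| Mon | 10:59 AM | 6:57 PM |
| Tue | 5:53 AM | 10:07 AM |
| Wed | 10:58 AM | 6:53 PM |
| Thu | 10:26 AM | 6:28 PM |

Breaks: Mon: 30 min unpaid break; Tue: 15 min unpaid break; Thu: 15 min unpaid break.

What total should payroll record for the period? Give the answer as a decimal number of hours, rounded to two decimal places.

Mon: 10:59 AM–6:57 PM = 7 h 58 min; less 30 min break → 7 h 28 min
Tue: 5:53 AM–10:07 AM = 4 h 14 min; less 15 min break → 3 h 59 min
Wed: 10:58 AM–6:53 PM = 7 h 55 min
Thu: 10:26 AM–6:28 PM = 8 h 2 min; less 15 min break → 7 h 47 min
Total: 7 h 28 min + 3 h 59 min + 7 h 55 min + 7 h 47 min = 27 h 9 min.

27.15 hours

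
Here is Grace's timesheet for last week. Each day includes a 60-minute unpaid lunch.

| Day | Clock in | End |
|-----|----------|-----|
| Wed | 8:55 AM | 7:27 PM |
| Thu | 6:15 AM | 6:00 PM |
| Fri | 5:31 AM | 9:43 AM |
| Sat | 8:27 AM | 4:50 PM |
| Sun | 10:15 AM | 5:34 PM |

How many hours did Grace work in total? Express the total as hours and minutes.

Wed: 8:55 AM–7:27 PM = 10 h 32 min; less 60 min break → 9 h 32 min
Thu: 6:15 AM–6:00 PM = 11 h 45 min; less 60 min break → 10 h 45 min
Fri: 5:31 AM–9:43 AM = 4 h 12 min; less 60 min break → 3 h 12 min
Sat: 8:27 AM–4:50 PM = 8 h 23 min; less 60 min break → 7 h 23 min
Sun: 10:15 AM–5:34 PM = 7 h 19 min; less 60 min break → 6 h 19 min
Total: 9 h 32 min + 10 h 45 min + 3 h 12 min + 7 h 23 min + 6 h 19 min = 37 h 11 min.

37 h 11 min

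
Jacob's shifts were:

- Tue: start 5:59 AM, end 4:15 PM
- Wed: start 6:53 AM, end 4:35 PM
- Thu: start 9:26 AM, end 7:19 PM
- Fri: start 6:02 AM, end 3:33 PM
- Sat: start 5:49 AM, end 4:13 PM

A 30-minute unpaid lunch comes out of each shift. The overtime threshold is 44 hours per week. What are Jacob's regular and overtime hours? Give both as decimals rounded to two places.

Regular 44.00 hours, overtime 3.27 hours

Tue: 5:59 AM–4:15 PM = 10 h 16 min; less 30 min break → 9 h 46 min
Wed: 6:53 AM–4:35 PM = 9 h 42 min; less 30 min break → 9 h 12 min
Thu: 9:26 AM–7:19 PM = 9 h 53 min; less 30 min break → 9 h 23 min
Fri: 6:02 AM–3:33 PM = 9 h 31 min; less 30 min break → 9 h 1 min
Sat: 5:49 AM–4:13 PM = 10 h 24 min; less 30 min break → 9 h 54 min
Total worked: 47 h 16 min = 47.27 h.
Threshold 44 h → overtime 3 h 16 min, regular 44 h 0 min.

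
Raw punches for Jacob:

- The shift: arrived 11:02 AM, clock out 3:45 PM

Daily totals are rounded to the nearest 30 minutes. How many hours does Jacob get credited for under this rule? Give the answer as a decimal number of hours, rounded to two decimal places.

The shift: 11:02 AM–3:45 PM = 4 h 43 min → rounds to 4 h 30 min

4.50 hours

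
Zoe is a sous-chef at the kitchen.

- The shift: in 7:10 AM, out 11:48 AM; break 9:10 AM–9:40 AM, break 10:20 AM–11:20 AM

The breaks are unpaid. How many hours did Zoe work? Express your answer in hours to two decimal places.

The shift: 7:10 AM–11:48 AM = 4 h 38 min; less 90 min break → 3 h 8 min

3.13 hours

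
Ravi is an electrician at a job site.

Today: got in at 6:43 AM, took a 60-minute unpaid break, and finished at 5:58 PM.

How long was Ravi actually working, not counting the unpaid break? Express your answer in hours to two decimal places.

10.25 hours

Today: 6:43 AM–5:58 PM = 11 h 15 min; less 60 min break → 10 h 15 min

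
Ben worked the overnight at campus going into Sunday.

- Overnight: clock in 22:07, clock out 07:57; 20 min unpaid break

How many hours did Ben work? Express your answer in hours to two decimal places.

Overnight: 22:07 → midnight = 1 h 53 min; midnight → 07:57 = 7 h 57 min; span 9 h 50 min; less 20 min break → 9 h 30 min

9.50 hours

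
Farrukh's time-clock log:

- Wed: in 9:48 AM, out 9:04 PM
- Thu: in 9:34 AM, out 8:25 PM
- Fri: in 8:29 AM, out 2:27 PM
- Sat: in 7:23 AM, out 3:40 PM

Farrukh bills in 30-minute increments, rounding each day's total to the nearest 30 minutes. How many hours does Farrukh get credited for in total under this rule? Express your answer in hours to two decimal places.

Wed: 9:48 AM–9:04 PM = 11 h 16 min → rounds to 11 h 30 min
Thu: 9:34 AM–8:25 PM = 10 h 51 min → rounds to 11 h 0 min
Fri: 8:29 AM–2:27 PM = 5 h 58 min → rounds to 6 h 0 min
Sat: 7:23 AM–3:40 PM = 8 h 17 min → rounds to 8 h 30 min
Total credited: 37 h 0 min.

37.00 hours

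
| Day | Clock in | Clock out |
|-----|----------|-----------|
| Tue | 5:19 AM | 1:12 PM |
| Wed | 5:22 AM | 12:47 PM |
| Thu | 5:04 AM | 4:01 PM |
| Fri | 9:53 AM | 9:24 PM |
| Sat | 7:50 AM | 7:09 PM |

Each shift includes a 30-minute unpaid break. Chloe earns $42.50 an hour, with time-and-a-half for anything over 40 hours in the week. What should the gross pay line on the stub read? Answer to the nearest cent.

$2119.69

Tue: 5:19 AM–1:12 PM = 7 h 53 min; less 30 min break → 7 h 23 min
Wed: 5:22 AM–12:47 PM = 7 h 25 min; less 30 min break → 6 h 55 min
Thu: 5:04 AM–4:01 PM = 10 h 57 min; less 30 min break → 10 h 27 min
Fri: 9:53 AM–9:24 PM = 11 h 31 min; less 30 min break → 11 h 1 min
Sat: 7:50 AM–7:09 PM = 11 h 19 min; less 30 min break → 10 h 49 min
Total worked: 46 h 35 min = 2795 min.
Regular 40 h 0 min = 2400 min at $42.50/h; overtime 6 h 35 min = 395 min at $63.75/h.
Pay = (2400 × $42.50 + 395 × $63.75) ÷ 60 = $2119.69.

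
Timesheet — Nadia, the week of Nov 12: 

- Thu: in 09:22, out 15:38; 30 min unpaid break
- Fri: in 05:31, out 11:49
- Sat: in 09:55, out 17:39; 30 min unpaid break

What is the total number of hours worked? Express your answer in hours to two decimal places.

Thu: 09:22–15:38 = 6 h 16 min; less 30 min break → 5 h 46 min
Fri: 05:31–11:49 = 6 h 18 min
Sat: 09:55–17:39 = 7 h 44 min; less 30 min break → 7 h 14 min
Total: 5 h 46 min + 6 h 18 min + 7 h 14 min = 19 h 18 min.

19.30 hours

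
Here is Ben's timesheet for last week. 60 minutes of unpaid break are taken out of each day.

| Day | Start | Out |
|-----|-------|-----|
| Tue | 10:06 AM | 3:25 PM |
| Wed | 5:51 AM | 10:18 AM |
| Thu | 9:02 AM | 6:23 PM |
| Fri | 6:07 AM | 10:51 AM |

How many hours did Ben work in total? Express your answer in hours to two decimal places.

Tue: 10:06 AM–3:25 PM = 5 h 19 min; less 60 min break → 4 h 19 min
Wed: 5:51 AM–10:18 AM = 4 h 27 min; less 60 min break → 3 h 27 min
Thu: 9:02 AM–6:23 PM = 9 h 21 min; less 60 min break → 8 h 21 min
Fri: 6:07 AM–10:51 AM = 4 h 44 min; less 60 min break → 3 h 44 min
Total: 4 h 19 min + 3 h 27 min + 8 h 21 min + 3 h 44 min = 19 h 51 min.

19.85 hours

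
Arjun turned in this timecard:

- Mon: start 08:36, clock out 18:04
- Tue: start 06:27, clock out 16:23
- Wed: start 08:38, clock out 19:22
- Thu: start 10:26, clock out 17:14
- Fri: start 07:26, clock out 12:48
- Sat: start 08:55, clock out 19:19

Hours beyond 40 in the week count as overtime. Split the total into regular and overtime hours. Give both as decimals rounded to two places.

Regular 40.00 hours, overtime 12.70 hours

Mon: 08:36–18:04 = 9 h 28 min
Tue: 06:27–16:23 = 9 h 56 min
Wed: 08:38–19:22 = 10 h 44 min
Thu: 10:26–17:14 = 6 h 48 min
Fri: 07:26–12:48 = 5 h 22 min
Sat: 08:55–19:19 = 10 h 24 min
Total worked: 52 h 42 min = 52.70 h.
Threshold 40 h → overtime 12 h 42 min, regular 40 h 0 min.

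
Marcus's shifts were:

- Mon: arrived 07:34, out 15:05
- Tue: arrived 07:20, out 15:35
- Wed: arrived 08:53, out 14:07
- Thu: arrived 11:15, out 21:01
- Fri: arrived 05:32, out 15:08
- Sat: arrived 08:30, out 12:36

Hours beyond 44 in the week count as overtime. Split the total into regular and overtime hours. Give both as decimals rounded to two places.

Regular 44.00 hours, overtime 0.47 hours

Mon: 07:34–15:05 = 7 h 31 min
Tue: 07:20–15:35 = 8 h 15 min
Wed: 08:53–14:07 = 5 h 14 min
Thu: 11:15–21:01 = 9 h 46 min
Fri: 05:32–15:08 = 9 h 36 min
Sat: 08:30–12:36 = 4 h 6 min
Total worked: 44 h 28 min = 44.47 h.
Threshold 44 h → overtime 0 h 28 min, regular 44 h 0 min.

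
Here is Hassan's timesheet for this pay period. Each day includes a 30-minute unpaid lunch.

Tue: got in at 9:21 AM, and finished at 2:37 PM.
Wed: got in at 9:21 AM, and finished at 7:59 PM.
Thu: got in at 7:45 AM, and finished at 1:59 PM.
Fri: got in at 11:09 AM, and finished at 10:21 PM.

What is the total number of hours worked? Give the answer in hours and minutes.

31 h 20 min

Tue: 9:21 AM–2:37 PM = 5 h 16 min; less 30 min break → 4 h 46 min
Wed: 9:21 AM–7:59 PM = 10 h 38 min; less 30 min break → 10 h 8 min
Thu: 7:45 AM–1:59 PM = 6 h 14 min; less 30 min break → 5 h 44 min
Fri: 11:09 AM–10:21 PM = 11 h 12 min; less 30 min break → 10 h 42 min
Total: 4 h 46 min + 10 h 8 min + 5 h 44 min + 10 h 42 min = 31 h 20 min.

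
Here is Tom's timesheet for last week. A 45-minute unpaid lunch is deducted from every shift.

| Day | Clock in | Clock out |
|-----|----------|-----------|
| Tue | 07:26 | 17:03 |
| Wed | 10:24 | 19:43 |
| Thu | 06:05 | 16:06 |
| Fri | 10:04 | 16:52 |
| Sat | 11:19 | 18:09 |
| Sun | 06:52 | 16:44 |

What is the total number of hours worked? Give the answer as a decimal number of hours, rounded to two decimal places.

47.95 hours

Tue: 07:26–17:03 = 9 h 37 min; less 45 min break → 8 h 52 min
Wed: 10:24–19:43 = 9 h 19 min; less 45 min break → 8 h 34 min
Thu: 06:05–16:06 = 10 h 1 min; less 45 min break → 9 h 16 min
Fri: 10:04–16:52 = 6 h 48 min; less 45 min break → 6 h 3 min
Sat: 11:19–18:09 = 6 h 50 min; less 45 min break → 6 h 5 min
Sun: 06:52–16:44 = 9 h 52 min; less 45 min break → 9 h 7 min
Total: 8 h 52 min + 8 h 34 min + 9 h 16 min + 6 h 3 min + 6 h 5 min + 9 h 7 min = 47 h 57 min.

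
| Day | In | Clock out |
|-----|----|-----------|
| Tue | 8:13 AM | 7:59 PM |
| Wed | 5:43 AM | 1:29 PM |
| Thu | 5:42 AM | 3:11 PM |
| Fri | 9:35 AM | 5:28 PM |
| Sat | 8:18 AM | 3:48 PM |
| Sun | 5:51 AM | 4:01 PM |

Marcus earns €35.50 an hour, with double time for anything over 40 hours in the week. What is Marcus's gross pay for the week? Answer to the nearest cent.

Tue: 8:13 AM–7:59 PM = 11 h 46 min
Wed: 5:43 AM–1:29 PM = 7 h 46 min
Thu: 5:42 AM–3:11 PM = 9 h 29 min
Fri: 9:35 AM–5:28 PM = 7 h 53 min
Sat: 8:18 AM–3:48 PM = 7 h 30 min
Sun: 5:51 AM–4:01 PM = 10 h 10 min
Total worked: 54 h 34 min = 3274 min.
Regular 40 h 0 min = 2400 min at €35.50/h; overtime 14 h 34 min = 874 min at €71.00/h.
Pay = (2400 × €35.50 + 874 × €71.00) ÷ 60 = €2454.23.

€2454.23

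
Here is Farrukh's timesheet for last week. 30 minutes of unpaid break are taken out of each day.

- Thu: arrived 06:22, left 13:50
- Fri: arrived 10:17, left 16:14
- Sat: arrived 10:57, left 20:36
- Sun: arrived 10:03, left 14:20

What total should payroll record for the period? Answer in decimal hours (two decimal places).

Thu: 06:22–13:50 = 7 h 28 min; less 30 min break → 6 h 58 min
Fri: 10:17–16:14 = 5 h 57 min; less 30 min break → 5 h 27 min
Sat: 10:57–20:36 = 9 h 39 min; less 30 min break → 9 h 9 min
Sun: 10:03–14:20 = 4 h 17 min; less 30 min break → 3 h 47 min
Total: 6 h 58 min + 5 h 27 min + 9 h 9 min + 3 h 47 min = 25 h 21 min.

25.35 hours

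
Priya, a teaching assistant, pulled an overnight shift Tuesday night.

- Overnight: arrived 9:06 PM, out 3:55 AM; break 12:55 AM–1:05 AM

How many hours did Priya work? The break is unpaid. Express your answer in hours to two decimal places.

6.65 hours

Overnight: 9:06 PM → midnight = 2 h 54 min; midnight → 3:55 AM = 3 h 55 min; span 6 h 49 min; less 10 min break → 6 h 39 min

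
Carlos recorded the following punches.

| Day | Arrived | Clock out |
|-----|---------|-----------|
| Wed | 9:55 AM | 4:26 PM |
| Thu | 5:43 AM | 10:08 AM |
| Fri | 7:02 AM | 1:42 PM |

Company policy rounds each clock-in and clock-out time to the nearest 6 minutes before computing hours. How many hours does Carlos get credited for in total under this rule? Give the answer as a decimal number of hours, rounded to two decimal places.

17.60 hours

Wed: in 9:55 AM→9:54 AM, out 4:26 PM→4:24 PM; 6 h 30 min
Thu: in 5:43 AM→5:42 AM, out 10:08 AM→10:06 AM; 4 h 24 min
Fri: in 7:02 AM→7:00 AM, out 1:42 PM→1:42 PM; 6 h 42 min
Total credited: 17 h 36 min.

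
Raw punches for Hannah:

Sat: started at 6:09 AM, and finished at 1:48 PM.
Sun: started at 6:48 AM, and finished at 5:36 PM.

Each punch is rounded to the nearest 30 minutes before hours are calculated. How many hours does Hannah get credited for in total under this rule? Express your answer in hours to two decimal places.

18.50 hours

Sat: in 6:09 AM→6:00 AM, out 1:48 PM→2:00 PM; 8 h 0 min
Sun: in 6:48 AM→7:00 AM, out 5:36 PM→5:30 PM; 10 h 30 min
Total credited: 18 h 30 min.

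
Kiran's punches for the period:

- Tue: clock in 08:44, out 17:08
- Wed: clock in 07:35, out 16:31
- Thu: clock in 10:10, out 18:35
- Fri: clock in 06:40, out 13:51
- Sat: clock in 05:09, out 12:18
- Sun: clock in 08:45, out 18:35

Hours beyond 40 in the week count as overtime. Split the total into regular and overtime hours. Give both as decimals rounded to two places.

Tue: 08:44–17:08 = 8 h 24 min
Wed: 07:35–16:31 = 8 h 56 min
Thu: 10:10–18:35 = 8 h 25 min
Fri: 06:40–13:51 = 7 h 11 min
Sat: 05:09–12:18 = 7 h 9 min
Sun: 08:45–18:35 = 9 h 50 min
Total worked: 49 h 55 min = 49.92 h.
Threshold 40 h → overtime 9 h 55 min, regular 40 h 0 min.

Regular 40.00 hours, overtime 9.92 hours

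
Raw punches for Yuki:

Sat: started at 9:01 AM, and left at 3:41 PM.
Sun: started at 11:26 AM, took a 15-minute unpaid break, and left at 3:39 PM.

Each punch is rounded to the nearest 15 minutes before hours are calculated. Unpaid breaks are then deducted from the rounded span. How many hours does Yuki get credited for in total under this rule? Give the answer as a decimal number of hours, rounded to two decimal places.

10.75 hours

Sat: in 9:01 AM→9:00 AM, out 3:41 PM→3:45 PM; 6 h 45 min
Sun: in 11:26 AM→11:30 AM, out 3:39 PM→3:45 PM; 4 h 15 min − 15 min = 4 h 0 min
Total credited: 10 h 45 min.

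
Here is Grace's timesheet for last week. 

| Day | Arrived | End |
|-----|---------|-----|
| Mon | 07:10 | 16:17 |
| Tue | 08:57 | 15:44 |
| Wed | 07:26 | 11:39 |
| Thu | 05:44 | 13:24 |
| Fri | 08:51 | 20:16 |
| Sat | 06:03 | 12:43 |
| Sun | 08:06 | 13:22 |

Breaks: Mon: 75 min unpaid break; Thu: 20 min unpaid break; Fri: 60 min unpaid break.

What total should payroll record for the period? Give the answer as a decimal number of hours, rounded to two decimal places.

Mon: 07:10–16:17 = 9 h 7 min; less 75 min break → 7 h 52 min
Tue: 08:57–15:44 = 6 h 47 min
Wed: 07:26–11:39 = 4 h 13 min
Thu: 05:44–13:24 = 7 h 40 min; less 20 min break → 7 h 20 min
Fri: 08:51–20:16 = 11 h 25 min; less 60 min break → 10 h 25 min
Sat: 06:03–12:43 = 6 h 40 min
Sun: 08:06–13:22 = 5 h 16 min
Total: 7 h 52 min + 6 h 47 min + 4 h 13 min + 7 h 20 min + 10 h 25 min + 6 h 40 min + 5 h 16 min = 48 h 33 min.

48.55 hours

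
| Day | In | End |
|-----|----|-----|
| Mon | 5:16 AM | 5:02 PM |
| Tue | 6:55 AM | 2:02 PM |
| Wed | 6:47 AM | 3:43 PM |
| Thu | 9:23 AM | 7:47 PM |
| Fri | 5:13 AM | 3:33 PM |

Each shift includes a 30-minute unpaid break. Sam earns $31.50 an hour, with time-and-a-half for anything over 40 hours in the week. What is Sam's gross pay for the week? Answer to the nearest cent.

Mon: 5:16 AM–5:02 PM = 11 h 46 min; less 30 min break → 11 h 16 min
Tue: 6:55 AM–2:02 PM = 7 h 7 min; less 30 min break → 6 h 37 min
Wed: 6:47 AM–3:43 PM = 8 h 56 min; less 30 min break → 8 h 26 min
Thu: 9:23 AM–7:47 PM = 10 h 24 min; less 30 min break → 9 h 54 min
Fri: 5:13 AM–3:33 PM = 10 h 20 min; less 30 min break → 9 h 50 min
Total worked: 46 h 3 min = 2763 min.
Regular 40 h 0 min = 2400 min at $31.50/h; overtime 6 h 3 min = 363 min at $47.25/h.
Pay = (2400 × $31.50 + 363 × $47.25) ÷ 60 = $1545.86.

$1545.86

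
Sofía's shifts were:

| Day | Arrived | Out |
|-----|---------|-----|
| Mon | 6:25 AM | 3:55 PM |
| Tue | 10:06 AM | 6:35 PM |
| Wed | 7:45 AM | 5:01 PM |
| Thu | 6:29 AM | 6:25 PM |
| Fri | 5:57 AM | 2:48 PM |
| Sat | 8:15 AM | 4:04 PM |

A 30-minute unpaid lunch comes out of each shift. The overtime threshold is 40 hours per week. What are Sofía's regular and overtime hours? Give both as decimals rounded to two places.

Mon: 6:25 AM–3:55 PM = 9 h 30 min; less 30 min break → 9 h 0 min
Tue: 10:06 AM–6:35 PM = 8 h 29 min; less 30 min break → 7 h 59 min
Wed: 7:45 AM–5:01 PM = 9 h 16 min; less 30 min break → 8 h 46 min
Thu: 6:29 AM–6:25 PM = 11 h 56 min; less 30 min break → 11 h 26 min
Fri: 5:57 AM–2:48 PM = 8 h 51 min; less 30 min break → 8 h 21 min
Sat: 8:15 AM–4:04 PM = 7 h 49 min; less 30 min break → 7 h 19 min
Total worked: 52 h 51 min = 52.85 h.
Threshold 40 h → overtime 12 h 51 min, regular 40 h 0 min.

Regular 40.00 hours, overtime 12.85 hours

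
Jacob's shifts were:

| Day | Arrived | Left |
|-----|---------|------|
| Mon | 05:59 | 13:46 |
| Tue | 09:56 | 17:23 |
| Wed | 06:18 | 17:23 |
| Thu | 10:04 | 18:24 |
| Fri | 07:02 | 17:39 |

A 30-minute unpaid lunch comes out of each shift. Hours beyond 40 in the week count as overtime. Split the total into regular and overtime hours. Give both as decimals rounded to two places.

Regular 40.00 hours, overtime 2.77 hours

Mon: 05:59–13:46 = 7 h 47 min; less 30 min break → 7 h 17 min
Tue: 09:56–17:23 = 7 h 27 min; less 30 min break → 6 h 57 min
Wed: 06:18–17:23 = 11 h 5 min; less 30 min break → 10 h 35 min
Thu: 10:04–18:24 = 8 h 20 min; less 30 min break → 7 h 50 min
Fri: 07:02–17:39 = 10 h 37 min; less 30 min break → 10 h 7 min
Total worked: 42 h 46 min = 42.77 h.
Threshold 40 h → overtime 2 h 46 min, regular 40 h 0 min.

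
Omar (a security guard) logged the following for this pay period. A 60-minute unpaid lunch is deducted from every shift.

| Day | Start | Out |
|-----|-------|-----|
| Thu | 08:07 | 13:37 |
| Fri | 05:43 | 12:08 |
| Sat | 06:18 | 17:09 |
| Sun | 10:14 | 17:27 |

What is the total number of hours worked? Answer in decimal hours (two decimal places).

25.98 hours

Thu: 08:07–13:37 = 5 h 30 min; less 60 min break → 4 h 30 min
Fri: 05:43–12:08 = 6 h 25 min; less 60 min break → 5 h 25 min
Sat: 06:18–17:09 = 10 h 51 min; less 60 min break → 9 h 51 min
Sun: 10:14–17:27 = 7 h 13 min; less 60 min break → 6 h 13 min
Total: 4 h 30 min + 5 h 25 min + 9 h 51 min + 6 h 13 min = 25 h 59 min.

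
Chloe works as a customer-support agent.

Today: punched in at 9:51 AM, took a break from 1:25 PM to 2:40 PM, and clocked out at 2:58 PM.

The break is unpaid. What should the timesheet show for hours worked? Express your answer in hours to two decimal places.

Today: 9:51 AM–2:58 PM = 5 h 7 min; less 75 min break → 3 h 52 min

3.87 hours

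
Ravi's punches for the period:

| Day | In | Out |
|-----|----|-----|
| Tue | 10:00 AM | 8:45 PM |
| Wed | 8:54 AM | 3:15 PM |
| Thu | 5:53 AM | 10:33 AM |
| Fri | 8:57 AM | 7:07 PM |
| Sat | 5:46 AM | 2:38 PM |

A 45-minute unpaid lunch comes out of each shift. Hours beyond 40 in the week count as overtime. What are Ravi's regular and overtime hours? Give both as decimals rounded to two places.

Tue: 10:00 AM–8:45 PM = 10 h 45 min; less 45 min break → 10 h 0 min
Wed: 8:54 AM–3:15 PM = 6 h 21 min; less 45 min break → 5 h 36 min
Thu: 5:53 AM–10:33 AM = 4 h 40 min; less 45 min break → 3 h 55 min
Fri: 8:57 AM–7:07 PM = 10 h 10 min; less 45 min break → 9 h 25 min
Sat: 5:46 AM–2:38 PM = 8 h 52 min; less 45 min break → 8 h 7 min
Total worked: 37 h 3 min = 37.05 h.
Threshold 40 h → overtime 0 h 0 min, regular 37 h 3 min.

Regular 37.05 hours, overtime 0.00 hours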